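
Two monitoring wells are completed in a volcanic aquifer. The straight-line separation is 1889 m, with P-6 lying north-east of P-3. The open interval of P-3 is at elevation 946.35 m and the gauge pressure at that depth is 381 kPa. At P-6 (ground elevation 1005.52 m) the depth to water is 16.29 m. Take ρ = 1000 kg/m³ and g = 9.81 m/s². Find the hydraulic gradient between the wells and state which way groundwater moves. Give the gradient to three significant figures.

i ≈ 0.00214; groundwater flows toward the south-west

Pressure head at P-3: ψ = P/(ρg) = 381×1000 / (1000 × 9.81) = 38.84 m.
Total head at P-3: h = z + ψ = 946.35 + 38.84 = 985.19 m.
Total head at P-6: h = 1005.52 − 16.29 = 989.23 m.
Head difference: h(P-3) − h(P-6) = 985.19 − 989.23 = -4.04 m.
Hydraulic gradient: i = |Δh| / L = 4.04 / 1889 = 0.00214.
Flow is from higher to lower head: from P-6 toward P-3, i.e. toward the south-west.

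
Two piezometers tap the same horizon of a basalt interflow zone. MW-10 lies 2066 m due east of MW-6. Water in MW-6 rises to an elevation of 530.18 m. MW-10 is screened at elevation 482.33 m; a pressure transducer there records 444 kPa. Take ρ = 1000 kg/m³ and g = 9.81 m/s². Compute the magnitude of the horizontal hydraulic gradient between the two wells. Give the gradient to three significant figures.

i ≈ 0.00125

Total head at MW-6: h = 530.18 m (water level in the piezometer is the total head).
Pressure head at MW-10: ψ = P/(ρg) = 444×1000 / (1000 × 9.81) = 45.26 m.
Total head at MW-10: h = z + ψ = 482.33 + 45.26 = 527.59 m.
Head difference: h(MW-6) − h(MW-10) = 530.18 − 527.59 = 2.59 m.
Hydraulic gradient: i = |Δh| / L = 2.59 / 2066 = 0.00125.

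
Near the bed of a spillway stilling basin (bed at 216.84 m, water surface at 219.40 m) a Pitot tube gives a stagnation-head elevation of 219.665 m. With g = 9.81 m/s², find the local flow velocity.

v ≈ 2.28 m/s

Near the bed, under hydrostatic conditions, the piezometric head (z + ψ) equals the free-surface elevation, 219.40 m.
Velocity head = total − piezometric = 219.665 − 219.40 = 0.265 m.
v = √(2g·h_v) = √(2 × 9.81 × 0.265) = 2.28 m/s.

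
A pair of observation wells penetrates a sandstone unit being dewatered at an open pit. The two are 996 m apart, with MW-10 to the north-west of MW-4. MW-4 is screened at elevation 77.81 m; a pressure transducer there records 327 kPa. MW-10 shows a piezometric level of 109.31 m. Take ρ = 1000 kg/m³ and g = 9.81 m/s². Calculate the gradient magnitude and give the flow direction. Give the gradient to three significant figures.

i ≈ 0.00184; groundwater flows toward the north-west

Pressure head at MW-4: ψ = P/(ρg) = 327×1000 / (1000 × 9.81) = 33.33 m.
Total head at MW-4: h = z + ψ = 77.81 + 33.33 = 111.14 m.
Total head at MW-10: h = 109.31 m (water level in the piezometer is the total head).
Head difference: h(MW-4) − h(MW-10) = 111.14 − 109.31 = 1.83 m.
Hydraulic gradient: i = |Δh| / L = 1.83 / 996 = 0.00184.
Flow is from higher to lower head: from MW-4 toward MW-10, i.e. toward the north-west.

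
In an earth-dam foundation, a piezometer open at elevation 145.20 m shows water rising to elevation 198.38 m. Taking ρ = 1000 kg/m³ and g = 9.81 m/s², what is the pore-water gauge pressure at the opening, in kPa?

Pressure head ψ = h − z = 198.38 − 145.20 = 53.18 m.
P = ρgψ = 1000 × 9.81 × 53.18 = 521696 Pa ≈ 522 kPa.

P ≈ 522 kPa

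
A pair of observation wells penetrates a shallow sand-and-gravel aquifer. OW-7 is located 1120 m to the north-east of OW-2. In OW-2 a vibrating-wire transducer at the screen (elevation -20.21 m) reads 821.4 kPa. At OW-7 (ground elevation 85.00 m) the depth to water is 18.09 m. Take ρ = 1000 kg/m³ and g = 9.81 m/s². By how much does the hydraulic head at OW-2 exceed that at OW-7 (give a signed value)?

Δh ≈ -3.39 m

Pressure head at OW-2: ψ = P/(ρg) = 821.4×1000 / (1000 × 9.81) = 83.73 m.
Total head at OW-2: h = z + ψ = -20.21 + 83.73 = 63.52 m.
Total head at OW-7: h = 85.00 − 18.09 = 66.91 m.
Head difference: h(OW-2) − h(OW-7) = 63.52 − 66.91 = -3.39 m.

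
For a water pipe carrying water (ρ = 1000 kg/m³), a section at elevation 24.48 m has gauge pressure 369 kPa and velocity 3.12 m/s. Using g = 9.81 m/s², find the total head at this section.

h ≈ 62.59 m

Pressure head ψ = P/(ρg) = 369×1000 / (1000 × 9.81) = 37.61 m.
Velocity head = v²/(2g) = 3.12² / (2 × 9.81) = 0.496 m.
h = z + ψ + v²/(2g) = 24.48 + 37.61 + 0.496 = 62.59 m.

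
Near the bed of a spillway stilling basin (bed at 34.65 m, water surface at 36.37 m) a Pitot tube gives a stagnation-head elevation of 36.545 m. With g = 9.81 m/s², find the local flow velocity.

Near the bed, under hydrostatic conditions, the piezometric head (z + ψ) equals the free-surface elevation, 36.37 m.
Velocity head = total − piezometric = 36.545 − 36.37 = 0.175 m.
v = √(2g·h_v) = √(2 × 9.81 × 0.175) = 1.85 m/s.

v ≈ 1.85 m/s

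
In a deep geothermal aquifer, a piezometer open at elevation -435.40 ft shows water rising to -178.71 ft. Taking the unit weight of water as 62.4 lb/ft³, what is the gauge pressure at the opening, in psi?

P ≈ 111 psi

Pressure head ψ = h − z = -178.71 − (-435.40) = 256.69 ft.
P = γ·ψ / 144 = 62.4 × 256.69 / 144 = 111 psi.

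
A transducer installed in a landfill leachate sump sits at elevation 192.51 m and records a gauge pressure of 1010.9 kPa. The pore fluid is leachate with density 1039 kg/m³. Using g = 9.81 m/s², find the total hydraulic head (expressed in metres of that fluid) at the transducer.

h ≈ 291.69 m

ψ = P/(ρg) = 1010.9×1000 / (1039 × 9.81) = 99.18 m.
h = z + ψ = 192.51 + 99.18 = 291.69 m.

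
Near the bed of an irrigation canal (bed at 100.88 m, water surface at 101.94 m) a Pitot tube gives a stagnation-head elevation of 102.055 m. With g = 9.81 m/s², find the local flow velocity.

v ≈ 1.50 m/s

Near the bed, under hydrostatic conditions, the piezometric head (z + ψ) equals the free-surface elevation, 101.94 m.
Velocity head = total − piezometric = 102.055 − 101.94 = 0.115 m.
v = √(2g·h_v) = √(2 × 9.81 × 0.115) = 1.50 m/s.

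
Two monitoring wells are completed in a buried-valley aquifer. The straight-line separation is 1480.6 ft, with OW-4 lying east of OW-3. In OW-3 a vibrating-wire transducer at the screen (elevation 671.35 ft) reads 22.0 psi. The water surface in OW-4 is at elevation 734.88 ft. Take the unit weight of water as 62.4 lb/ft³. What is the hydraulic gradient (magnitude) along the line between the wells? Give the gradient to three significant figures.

i ≈ 0.00862

Pressure head at OW-3: ψ = 144·P/γ = 144 × 22.0 / 62.4 = 50.77 ft.
Total head at OW-3: h = z + ψ = 671.35 + 50.77 = 722.12 ft.
Total head at OW-4: h = 734.88 ft (water level in the piezometer is the total head).
Head difference: h(OW-3) − h(OW-4) = 722.12 − 734.88 = -12.76 ft.
Hydraulic gradient: i = |Δh| / L = 12.76 / 1480.6 = 0.00862.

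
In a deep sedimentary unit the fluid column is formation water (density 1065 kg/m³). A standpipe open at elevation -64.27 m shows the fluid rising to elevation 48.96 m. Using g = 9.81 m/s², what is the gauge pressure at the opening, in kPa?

Pressure head ψ = h − z = 48.96 − (-64.27) = 113.23 m.
P = ρgψ = 1065 × 9.81 × 113.23 = 1182987 Pa ≈ 1180 kPa.

P ≈ 1180 kPa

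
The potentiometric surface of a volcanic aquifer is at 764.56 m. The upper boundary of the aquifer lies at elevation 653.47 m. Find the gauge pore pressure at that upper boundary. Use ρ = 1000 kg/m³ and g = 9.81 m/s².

P ≈ 1090 kPa

Pressure head at the aquifer top: ψ = h − z = 764.56 − 653.47 = 111.09 m.
P = ρgψ = 1000 × 9.81 × 111.09 = 1089793 Pa ≈ 1090 kPa.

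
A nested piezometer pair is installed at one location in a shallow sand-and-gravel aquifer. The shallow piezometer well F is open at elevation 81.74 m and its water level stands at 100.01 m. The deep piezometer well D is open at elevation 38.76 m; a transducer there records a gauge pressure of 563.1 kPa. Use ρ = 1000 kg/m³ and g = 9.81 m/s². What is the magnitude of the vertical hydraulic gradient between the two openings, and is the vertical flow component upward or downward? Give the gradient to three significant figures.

Total head at well F: h = 100.01 m (water level in the standpipe).
Pressure head at well D: ψ = P/(ρg) = 563.1×1000 / (1000 × 9.81) = 57.40 m.
Total head at well D: h = z + ψ = 38.76 + 57.40 = 96.16 m.
Δh = h(well F) − h(well D) = 100.01 − 96.16 = 3.85 m.
Vertical separation Δz = 81.74 − 38.76 = 42.98 m.
|i_v| = |Δh| / Δz = 3.85 / 42.98 = 0.0896.
Head is higher in the shallow piezometer, so vertical flow is downward (recharge condition).

|i_v| ≈ 0.0896; vertical flow is downward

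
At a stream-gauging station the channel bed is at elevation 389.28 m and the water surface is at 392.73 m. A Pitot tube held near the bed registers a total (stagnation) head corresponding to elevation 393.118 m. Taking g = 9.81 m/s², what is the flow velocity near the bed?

v ≈ 2.76 m/s

Near the bed, under hydrostatic conditions, the piezometric head (z + ψ) equals the free-surface elevation, 392.73 m.
Velocity head = total − piezometric = 393.118 − 392.73 = 0.388 m.
v = √(2g·h_v) = √(2 × 9.81 × 0.388) = 2.76 m/s.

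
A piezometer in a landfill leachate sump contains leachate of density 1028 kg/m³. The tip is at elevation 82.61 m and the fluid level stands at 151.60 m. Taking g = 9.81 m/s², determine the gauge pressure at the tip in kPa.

Pressure head ψ = h − z = 151.60 − 82.61 = 68.99 m.
P = ρgψ = 1028 × 9.81 × 68.99 = 695742 Pa ≈ 696 kPa.

P ≈ 696 kPa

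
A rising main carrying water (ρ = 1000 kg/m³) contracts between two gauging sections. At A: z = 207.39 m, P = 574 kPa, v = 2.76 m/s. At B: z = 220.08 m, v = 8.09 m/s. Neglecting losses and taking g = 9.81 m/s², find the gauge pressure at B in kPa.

Pressure head at A: ψ₁ = P₁/(ρg) = 574×1000 / (1000 × 9.81) = 58.51 m.
Velocity heads: v₁²/2g = 2.76²/19.62 = 0.388 m; v₂²/2g = 8.09²/19.62 = 3.336 m.
Total head H = z₁ + ψ₁ + v₁²/2g = 207.39 + 58.51 + 0.388 = 266.29 m.
ψ₂ = H − z₂ − v₂²/2g = 266.29 − 220.08 − 3.336 = 42.87 m.
P₂ = ρgψ₂ = 1000 × 9.81 × 42.87 ≈ 421 kPa.

P₂ ≈ 421 kPa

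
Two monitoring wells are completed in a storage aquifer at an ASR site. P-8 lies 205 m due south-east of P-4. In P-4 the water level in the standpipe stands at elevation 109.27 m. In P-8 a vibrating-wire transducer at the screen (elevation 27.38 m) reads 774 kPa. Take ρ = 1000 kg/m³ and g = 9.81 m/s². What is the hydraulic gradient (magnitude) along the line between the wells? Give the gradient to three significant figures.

Total head at P-4: h = 109.27 m (water level in the piezometer is the total head).
Pressure head at P-8: ψ = P/(ρg) = 774×1000 / (1000 × 9.81) = 78.90 m.
Total head at P-8: h = z + ψ = 27.38 + 78.90 = 106.28 m.
Head difference: h(P-4) − h(P-8) = 109.27 − 106.28 = 2.99 m.
Hydraulic gradient: i = |Δh| / L = 2.99 / 205 = 0.0146.

i ≈ 0.0146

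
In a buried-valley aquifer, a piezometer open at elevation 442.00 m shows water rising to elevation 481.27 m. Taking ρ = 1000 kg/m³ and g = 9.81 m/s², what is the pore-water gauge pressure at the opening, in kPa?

Pressure head ψ = h − z = 481.27 − 442.00 = 39.27 m.
P = ρgψ = 1000 × 9.81 × 39.27 = 385239 Pa ≈ 385 kPa.

P ≈ 385 kPa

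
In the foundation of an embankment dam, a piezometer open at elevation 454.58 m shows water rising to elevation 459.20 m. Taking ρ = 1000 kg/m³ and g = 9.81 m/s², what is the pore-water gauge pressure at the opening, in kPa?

Pressure head ψ = h − z = 459.20 − 454.58 = 4.62 m.
P = ρgψ = 1000 × 9.81 × 4.62 = 45322 Pa ≈ 45.3 kPa.

P ≈ 45.3 kPa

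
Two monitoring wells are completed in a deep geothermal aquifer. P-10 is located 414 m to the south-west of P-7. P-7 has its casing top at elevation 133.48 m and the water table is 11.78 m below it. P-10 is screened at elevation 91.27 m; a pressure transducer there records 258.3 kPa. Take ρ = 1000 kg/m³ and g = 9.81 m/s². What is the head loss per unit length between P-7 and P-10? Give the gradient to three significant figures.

Total head at P-7: h = 133.48 − 11.78 = 121.70 m.
Pressure head at P-10: ψ = P/(ρg) = 258.3×1000 / (1000 × 9.81) = 26.33 m.
Total head at P-10: h = z + ψ = 91.27 + 26.33 = 117.60 m.
Head difference: h(P-7) − h(P-10) = 121.70 − 117.60 = 4.10 m.
Hydraulic gradient: i = |Δh| / L = 4.10 / 414 = 0.00990.

i ≈ 0.00990 m/m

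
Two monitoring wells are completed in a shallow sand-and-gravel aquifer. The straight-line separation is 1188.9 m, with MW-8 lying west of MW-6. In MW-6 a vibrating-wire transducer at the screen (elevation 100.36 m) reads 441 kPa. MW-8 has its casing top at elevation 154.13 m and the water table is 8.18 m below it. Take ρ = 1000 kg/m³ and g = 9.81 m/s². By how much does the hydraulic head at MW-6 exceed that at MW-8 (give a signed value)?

Pressure head at MW-6: ψ = P/(ρg) = 441×1000 / (1000 × 9.81) = 44.95 m.
Total head at MW-6: h = z + ψ = 100.36 + 44.95 = 145.31 m.
Total head at MW-8: h = 154.13 − 8.18 = 145.95 m.
Head difference: h(MW-6) − h(MW-8) = 145.31 − 145.95 = -0.64 m.

Δh ≈ -0.64 m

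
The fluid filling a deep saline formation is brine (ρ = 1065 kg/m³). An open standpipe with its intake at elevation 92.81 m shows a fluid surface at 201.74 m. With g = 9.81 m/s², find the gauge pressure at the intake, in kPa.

Pressure head ψ = h − z = 201.74 − 92.81 = 108.93 m.
P = ρgψ = 1065 × 9.81 × 108.93 = 1138063 Pa ≈ 1140 kPa.

P ≈ 1140 kPa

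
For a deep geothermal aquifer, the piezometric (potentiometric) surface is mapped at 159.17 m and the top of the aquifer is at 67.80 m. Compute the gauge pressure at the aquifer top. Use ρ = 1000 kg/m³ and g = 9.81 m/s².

Pressure head at the aquifer top: ψ = h − z = 159.17 − 67.80 = 91.37 m.
P = ρgψ = 1000 × 9.81 × 91.37 = 896340 Pa ≈ 896 kPa.

P ≈ 896 kPa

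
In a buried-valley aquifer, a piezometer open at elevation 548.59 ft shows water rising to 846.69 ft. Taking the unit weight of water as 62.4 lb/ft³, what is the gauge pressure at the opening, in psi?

Pressure head ψ = h − z = 846.69 − 548.59 = 298.10 ft.
P = γ·ψ / 144 = 62.4 × 298.10 / 144 = 129 psi.

P ≈ 129 psi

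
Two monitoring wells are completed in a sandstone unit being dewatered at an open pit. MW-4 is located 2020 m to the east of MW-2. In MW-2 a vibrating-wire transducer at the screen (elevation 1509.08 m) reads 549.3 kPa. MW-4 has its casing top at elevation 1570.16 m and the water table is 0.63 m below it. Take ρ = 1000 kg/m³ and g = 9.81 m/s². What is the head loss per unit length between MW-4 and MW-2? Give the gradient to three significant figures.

Pressure head at MW-2: ψ = P/(ρg) = 549.3×1000 / (1000 × 9.81) = 55.99 m.
Total head at MW-2: h = z + ψ = 1509.08 + 55.99 = 1565.07 m.
Total head at MW-4: h = 1570.16 − 0.63 = 1569.53 m.
Head difference: h(MW-2) − h(MW-4) = 1565.07 − 1569.53 = -4.46 m.
Hydraulic gradient: i = |Δh| / L = 4.46 / 2020 = 0.00221.

i ≈ 0.00221 m/m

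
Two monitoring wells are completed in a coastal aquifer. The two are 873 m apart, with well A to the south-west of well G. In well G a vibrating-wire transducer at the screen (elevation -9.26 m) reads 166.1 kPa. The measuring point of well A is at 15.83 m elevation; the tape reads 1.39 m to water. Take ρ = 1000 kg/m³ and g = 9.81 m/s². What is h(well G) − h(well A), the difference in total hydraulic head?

Pressure head at well G: ψ = P/(ρg) = 166.1×1000 / (1000 × 9.81) = 16.93 m.
Total head at well G: h = z + ψ = -9.26 + 16.93 = 7.67 m.
Total head at well A: h = 15.83 − 1.39 = 14.44 m.
Head difference: h(well G) − h(well A) = 7.67 − 14.44 = -6.77 m.

Δh ≈ -6.77 m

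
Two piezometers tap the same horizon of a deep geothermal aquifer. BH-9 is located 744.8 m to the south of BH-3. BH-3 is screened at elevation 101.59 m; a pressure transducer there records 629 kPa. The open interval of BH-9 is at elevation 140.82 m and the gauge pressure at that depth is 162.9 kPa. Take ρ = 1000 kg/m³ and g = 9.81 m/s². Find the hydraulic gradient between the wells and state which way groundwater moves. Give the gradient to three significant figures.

Pressure head at BH-3: ψ = P/(ρg) = 629×1000 / (1000 × 9.81) = 64.12 m.
Total head at BH-3: h = z + ψ = 101.59 + 64.12 = 165.71 m.
Pressure head at BH-9: ψ = P/(ρg) = 162.9×1000 / (1000 × 9.81) = 16.61 m.
Total head at BH-9: h = z + ψ = 140.82 + 16.61 = 157.43 m.
Head difference: h(BH-3) − h(BH-9) = 165.71 − 157.43 = 8.28 m.
Hydraulic gradient: i = |Δh| / L = 8.28 / 744.8 = 0.0111.
Flow is from higher to lower head: from BH-3 toward BH-9, i.e. toward the south.

i ≈ 0.0111; groundwater flows toward the south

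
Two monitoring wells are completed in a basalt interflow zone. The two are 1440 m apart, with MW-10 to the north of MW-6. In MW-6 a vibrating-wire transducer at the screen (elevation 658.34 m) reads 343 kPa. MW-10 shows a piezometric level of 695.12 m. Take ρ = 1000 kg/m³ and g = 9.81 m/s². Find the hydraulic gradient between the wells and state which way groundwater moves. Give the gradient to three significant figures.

Pressure head at MW-6: ψ = P/(ρg) = 343×1000 / (1000 × 9.81) = 34.96 m.
Total head at MW-6: h = z + ψ = 658.34 + 34.96 = 693.30 m.
Total head at MW-10: h = 695.12 m (water level in the piezometer is the total head).
Head difference: h(MW-6) − h(MW-10) = 693.30 − 695.12 = -1.82 m.
Hydraulic gradient: i = |Δh| / L = 1.82 / 1440 = 0.00126.
Flow is from higher to lower head: from MW-10 toward MW-6, i.e. toward the south.

i ≈ 0.00126; groundwater flows toward the south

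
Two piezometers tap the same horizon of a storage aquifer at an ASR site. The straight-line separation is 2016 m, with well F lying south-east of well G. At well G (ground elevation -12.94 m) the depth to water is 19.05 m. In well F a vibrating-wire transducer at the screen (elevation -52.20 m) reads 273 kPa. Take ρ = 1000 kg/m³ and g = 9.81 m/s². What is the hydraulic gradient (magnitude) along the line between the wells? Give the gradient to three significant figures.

i ≈ 0.00378

Total head at well G: h = -12.94 − 19.05 = -31.99 m.
Pressure head at well F: ψ = P/(ρg) = 273×1000 / (1000 × 9.81) = 27.83 m.
Total head at well F: h = z + ψ = -52.20 + 27.83 = -24.37 m.
Head difference: h(well G) − h(well F) = -31.99 − (-24.37) = -7.62 m.
Hydraulic gradient: i = |Δh| / L = 7.62 / 2016 = 0.00378.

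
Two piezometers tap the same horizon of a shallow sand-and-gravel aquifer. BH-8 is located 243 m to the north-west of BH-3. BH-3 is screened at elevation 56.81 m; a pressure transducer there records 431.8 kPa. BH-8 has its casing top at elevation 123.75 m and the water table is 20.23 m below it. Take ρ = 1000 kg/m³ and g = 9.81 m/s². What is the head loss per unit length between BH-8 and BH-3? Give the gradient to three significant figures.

i ≈ 0.0111 m/m

Pressure head at BH-3: ψ = P/(ρg) = 431.8×1000 / (1000 × 9.81) = 44.02 m.
Total head at BH-3: h = z + ψ = 56.81 + 44.02 = 100.83 m.
Total head at BH-8: h = 123.75 − 20.23 = 103.52 m.
Head difference: h(BH-3) − h(BH-8) = 100.83 − 103.52 = -2.69 m.
Hydraulic gradient: i = |Δh| / L = 2.69 / 243 = 0.0111.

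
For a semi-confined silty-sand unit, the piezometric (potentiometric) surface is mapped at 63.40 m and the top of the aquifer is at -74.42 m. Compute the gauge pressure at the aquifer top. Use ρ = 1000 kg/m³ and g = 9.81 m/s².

Pressure head at the aquifer top: ψ = h − z = 63.40 − (-74.42) = 137.82 m.
P = ρgψ = 1000 × 9.81 × 137.82 = 1352014 Pa ≈ 1350 kPa.

P ≈ 1350 kPa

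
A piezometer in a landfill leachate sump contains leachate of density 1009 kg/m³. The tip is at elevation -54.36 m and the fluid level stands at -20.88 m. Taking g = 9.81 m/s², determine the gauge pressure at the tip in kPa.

P ≈ 331 kPa

Pressure head ψ = h − z = -20.88 − (-54.36) = 33.48 m.
P = ρgψ = 1009 × 9.81 × 33.48 = 331395 Pa ≈ 331 kPa.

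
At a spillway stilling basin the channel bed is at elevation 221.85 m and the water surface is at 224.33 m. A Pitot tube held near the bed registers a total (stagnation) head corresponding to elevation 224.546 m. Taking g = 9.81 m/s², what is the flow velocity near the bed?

Near the bed, under hydrostatic conditions, the piezometric head (z + ψ) equals the free-surface elevation, 224.33 m.
Velocity head = total − piezometric = 224.546 − 224.33 = 0.216 m.
v = √(2g·h_v) = √(2 × 9.81 × 0.216) = 2.06 m/s.

v ≈ 2.06 m/s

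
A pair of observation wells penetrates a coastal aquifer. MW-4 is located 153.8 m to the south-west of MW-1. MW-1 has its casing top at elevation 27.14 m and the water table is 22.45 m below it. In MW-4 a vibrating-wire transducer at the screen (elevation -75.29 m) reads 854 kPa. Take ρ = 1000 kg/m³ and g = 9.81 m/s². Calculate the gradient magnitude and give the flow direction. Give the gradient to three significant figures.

i ≈ 0.0460; groundwater flows toward the north-east

Total head at MW-1: h = 27.14 − 22.45 = 4.69 m.
Pressure head at MW-4: ψ = P/(ρg) = 854×1000 / (1000 × 9.81) = 87.05 m.
Total head at MW-4: h = z + ψ = -75.29 + 87.05 = 11.76 m.
Head difference: h(MW-1) − h(MW-4) = 4.69 − 11.76 = -7.07 m.
Hydraulic gradient: i = |Δh| / L = 7.07 / 153.8 = 0.0460.
Flow is from higher to lower head: from MW-4 toward MW-1, i.e. toward the north-east.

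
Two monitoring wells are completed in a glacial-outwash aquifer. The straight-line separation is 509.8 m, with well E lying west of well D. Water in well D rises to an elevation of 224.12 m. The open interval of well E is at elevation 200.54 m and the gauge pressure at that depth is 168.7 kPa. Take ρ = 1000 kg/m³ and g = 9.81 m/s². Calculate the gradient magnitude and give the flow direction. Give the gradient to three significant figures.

i ≈ 0.0125; groundwater flows toward the west

Total head at well D: h = 224.12 m (water level in the piezometer is the total head).
Pressure head at well E: ψ = P/(ρg) = 168.7×1000 / (1000 × 9.81) = 17.20 m.
Total head at well E: h = z + ψ = 200.54 + 17.20 = 217.74 m.
Head difference: h(well D) − h(well E) = 224.12 − 217.74 = 6.38 m.
Hydraulic gradient: i = |Δh| / L = 6.38 / 509.8 = 0.0125.
Flow is from higher to lower head: from well D toward well E, i.e. toward the west.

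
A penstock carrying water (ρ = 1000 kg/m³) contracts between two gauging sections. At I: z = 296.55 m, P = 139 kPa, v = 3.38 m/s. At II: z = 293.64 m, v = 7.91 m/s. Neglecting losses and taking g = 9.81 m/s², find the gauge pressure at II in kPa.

Pressure head at I: ψ₁ = P₁/(ρg) = 139×1000 / (1000 × 9.81) = 14.17 m.
Velocity heads: v₁²/2g = 3.38²/19.62 = 0.582 m; v₂²/2g = 7.91²/19.62 = 3.189 m.
Total head H = z₁ + ψ₁ + v₁²/2g = 296.55 + 14.17 + 0.582 = 311.30 m.
ψ₂ = H − z₂ − v₂²/2g = 311.30 − 293.64 − 3.189 = 14.47 m.
P₂ = ρgψ₂ = 1000 × 9.81 × 14.47 ≈ 142 kPa.

P₂ ≈ 142 kPa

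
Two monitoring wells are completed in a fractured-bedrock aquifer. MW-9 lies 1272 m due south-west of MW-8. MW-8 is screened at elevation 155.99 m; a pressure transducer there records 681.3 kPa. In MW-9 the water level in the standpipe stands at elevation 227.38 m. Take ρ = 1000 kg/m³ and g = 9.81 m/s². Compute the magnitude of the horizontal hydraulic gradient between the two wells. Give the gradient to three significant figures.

Pressure head at MW-8: ψ = P/(ρg) = 681.3×1000 / (1000 × 9.81) = 69.45 m.
Total head at MW-8: h = z + ψ = 155.99 + 69.45 = 225.44 m.
Total head at MW-9: h = 227.38 m (water level in the piezometer is the total head).
Head difference: h(MW-8) − h(MW-9) = 225.44 − 227.38 = -1.94 m.
Hydraulic gradient: i = |Δh| / L = 1.94 / 1272 = 0.00153.

i ≈ 0.00153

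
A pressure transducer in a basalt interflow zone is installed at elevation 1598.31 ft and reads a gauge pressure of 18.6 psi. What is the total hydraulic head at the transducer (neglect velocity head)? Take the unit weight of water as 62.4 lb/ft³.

ψ = 144·P/γ = 144 × 18.6 / 62.4 = 42.92 ft.
h = z + ψ = 1598.31 + 42.92 = 1641.23 ft.

h ≈ 1641.23 ft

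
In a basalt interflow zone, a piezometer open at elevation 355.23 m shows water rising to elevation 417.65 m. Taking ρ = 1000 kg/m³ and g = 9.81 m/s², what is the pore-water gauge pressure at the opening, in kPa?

Pressure head ψ = h − z = 417.65 − 355.23 = 62.42 m.
P = ρgψ = 1000 × 9.81 × 62.42 = 612340 Pa ≈ 612 kPa.

P ≈ 612 kPa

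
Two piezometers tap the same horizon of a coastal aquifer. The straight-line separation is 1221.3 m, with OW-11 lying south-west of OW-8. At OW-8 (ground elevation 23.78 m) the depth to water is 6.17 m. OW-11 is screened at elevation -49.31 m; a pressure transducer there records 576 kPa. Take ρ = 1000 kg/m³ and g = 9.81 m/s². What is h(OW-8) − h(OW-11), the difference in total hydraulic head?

Total head at OW-8: h = 23.78 − 6.17 = 17.61 m.
Pressure head at OW-11: ψ = P/(ρg) = 576×1000 / (1000 × 9.81) = 58.72 m.
Total head at OW-11: h = z + ψ = -49.31 + 58.72 = 9.41 m.
Head difference: h(OW-8) − h(OW-11) = 17.61 − 9.41 = 8.20 m.

Δh ≈ 8.20 m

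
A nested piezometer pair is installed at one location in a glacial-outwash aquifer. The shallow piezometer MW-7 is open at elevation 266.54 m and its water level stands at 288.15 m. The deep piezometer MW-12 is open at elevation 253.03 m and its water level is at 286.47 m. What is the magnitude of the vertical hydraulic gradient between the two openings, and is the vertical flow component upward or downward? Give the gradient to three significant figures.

Total head at MW-7: h = 288.15 m (water level in the standpipe).
Total head at MW-12: h = 286.47 m.
Δh = h(MW-7) − h(MW-12) = 288.15 − 286.47 = 1.68 m.
Vertical separation Δz = 266.54 − 253.03 = 13.51 m.
|i_v| = |Δh| / Δz = 1.68 / 13.51 = 0.124.
Head is higher in the shallow piezometer, so vertical flow is downward (recharge condition).

|i_v| ≈ 0.124; vertical flow is downward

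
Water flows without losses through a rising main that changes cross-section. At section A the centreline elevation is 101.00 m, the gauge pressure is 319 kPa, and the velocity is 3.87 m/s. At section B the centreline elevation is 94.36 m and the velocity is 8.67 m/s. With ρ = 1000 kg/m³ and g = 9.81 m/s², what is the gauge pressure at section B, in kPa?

Pressure head at A: ψ₁ = P₁/(ρg) = 319×1000 / (1000 × 9.81) = 32.52 m.
Velocity heads: v₁²/2g = 3.87²/19.62 = 0.763 m; v₂²/2g = 8.67²/19.62 = 3.831 m.
Total head H = z₁ + ψ₁ + v₁²/2g = 101.00 + 32.52 + 0.763 = 134.28 m.
ψ₂ = H − z₂ − v₂²/2g = 134.28 − 94.36 − 3.831 = 36.09 m.
P₂ = ρgψ₂ = 1000 × 9.81 × 36.09 ≈ 354 kPa.

P₂ ≈ 354 kPa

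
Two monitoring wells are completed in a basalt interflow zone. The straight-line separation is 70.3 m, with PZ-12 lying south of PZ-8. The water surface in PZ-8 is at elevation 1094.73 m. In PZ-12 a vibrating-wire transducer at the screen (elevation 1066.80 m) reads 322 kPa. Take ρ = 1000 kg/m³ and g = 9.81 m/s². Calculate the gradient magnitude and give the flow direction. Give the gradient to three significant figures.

i ≈ 0.0696; groundwater flows toward the north

Total head at PZ-8: h = 1094.73 m (water level in the piezometer is the total head).
Pressure head at PZ-12: ψ = P/(ρg) = 322×1000 / (1000 × 9.81) = 32.82 m.
Total head at PZ-12: h = z + ψ = 1066.80 + 32.82 = 1099.62 m.
Head difference: h(PZ-8) − h(PZ-12) = 1094.73 − 1099.62 = -4.89 m.
Hydraulic gradient: i = |Δh| / L = 4.89 / 70.3 = 0.0696.
Flow is from higher to lower head: from PZ-12 toward PZ-8, i.e. toward the north.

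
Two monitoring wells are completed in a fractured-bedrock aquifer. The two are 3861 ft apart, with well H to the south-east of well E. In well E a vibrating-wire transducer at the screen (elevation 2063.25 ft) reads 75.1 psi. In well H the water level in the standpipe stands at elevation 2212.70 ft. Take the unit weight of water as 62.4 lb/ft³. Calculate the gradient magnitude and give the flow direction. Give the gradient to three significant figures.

i ≈ 0.00618; groundwater flows toward the south-east

Pressure head at well E: ψ = 144·P/γ = 144 × 75.1 / 62.4 = 173.31 ft.
Total head at well E: h = z + ψ = 2063.25 + 173.31 = 2236.56 ft.
Total head at well H: h = 2212.70 ft (water level in the piezometer is the total head).
Head difference: h(well E) − h(well H) = 2236.56 − 2212.70 = 23.86 ft.
Hydraulic gradient: i = |Δh| / L = 23.86 / 3861 = 0.00618.
Flow is from higher to lower head: from well E toward well H, i.e. toward the south-east.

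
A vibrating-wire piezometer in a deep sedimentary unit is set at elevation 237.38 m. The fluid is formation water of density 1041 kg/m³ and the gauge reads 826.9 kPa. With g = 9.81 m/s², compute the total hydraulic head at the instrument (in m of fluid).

h ≈ 318.35 m

ψ = P/(ρg) = 826.9×1000 / (1041 × 9.81) = 80.97 m.
h = z + ψ = 237.38 + 80.97 = 318.35 m.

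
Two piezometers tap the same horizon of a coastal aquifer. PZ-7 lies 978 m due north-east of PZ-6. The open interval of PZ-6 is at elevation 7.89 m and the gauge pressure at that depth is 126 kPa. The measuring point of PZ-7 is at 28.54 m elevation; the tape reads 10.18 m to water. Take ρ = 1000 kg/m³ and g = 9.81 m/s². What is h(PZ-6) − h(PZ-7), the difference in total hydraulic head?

Δh ≈ 2.37 m

Pressure head at PZ-6: ψ = P/(ρg) = 126×1000 / (1000 × 9.81) = 12.84 m.
Total head at PZ-6: h = z + ψ = 7.89 + 12.84 = 20.73 m.
Total head at PZ-7: h = 28.54 − 10.18 = 18.36 m.
Head difference: h(PZ-6) − h(PZ-7) = 20.73 − 18.36 = 2.37 m.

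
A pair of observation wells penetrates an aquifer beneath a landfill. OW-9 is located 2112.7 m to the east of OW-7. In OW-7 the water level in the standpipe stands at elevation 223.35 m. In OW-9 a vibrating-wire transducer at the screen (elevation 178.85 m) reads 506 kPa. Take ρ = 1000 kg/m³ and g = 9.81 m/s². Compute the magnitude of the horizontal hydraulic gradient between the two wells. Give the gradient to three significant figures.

Total head at OW-7: h = 223.35 m (water level in the piezometer is the total head).
Pressure head at OW-9: ψ = P/(ρg) = 506×1000 / (1000 × 9.81) = 51.58 m.
Total head at OW-9: h = z + ψ = 178.85 + 51.58 = 230.43 m.
Head difference: h(OW-7) − h(OW-9) = 223.35 − 230.43 = -7.08 m.
Hydraulic gradient: i = |Δh| / L = 7.08 / 2112.7 = 0.00335.

i ≈ 0.00335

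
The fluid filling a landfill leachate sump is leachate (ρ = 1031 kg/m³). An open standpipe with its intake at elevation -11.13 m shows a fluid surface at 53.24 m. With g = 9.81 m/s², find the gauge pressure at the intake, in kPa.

Pressure head ψ = h − z = 53.24 − (-11.13) = 64.37 m.
P = ρgψ = 1031 × 9.81 × 64.37 = 651045 Pa ≈ 651 kPa.

P ≈ 651 kPa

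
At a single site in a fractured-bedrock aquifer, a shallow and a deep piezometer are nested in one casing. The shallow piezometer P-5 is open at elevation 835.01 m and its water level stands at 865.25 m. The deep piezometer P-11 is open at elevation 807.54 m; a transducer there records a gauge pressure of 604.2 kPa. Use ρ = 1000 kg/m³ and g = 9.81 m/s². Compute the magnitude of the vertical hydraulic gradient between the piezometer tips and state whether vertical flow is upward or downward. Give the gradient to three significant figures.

Total head at P-5: h = 865.25 m (water level in the standpipe).
Pressure head at P-11: ψ = P/(ρg) = 604.2×1000 / (1000 × 9.81) = 61.59 m.
Total head at P-11: h = z + ψ = 807.54 + 61.59 = 869.13 m.
Δh = h(P-5) − h(P-11) = 865.25 − 869.13 = -3.88 m.
Vertical separation Δz = 835.01 − 807.54 = 27.47 m.
|i_v| = |Δh| / Δz = 3.88 / 27.47 = 0.141.
Head is higher in the deep piezometer, so vertical flow is upward (discharge condition).

|i_v| ≈ 0.141; vertical flow is upward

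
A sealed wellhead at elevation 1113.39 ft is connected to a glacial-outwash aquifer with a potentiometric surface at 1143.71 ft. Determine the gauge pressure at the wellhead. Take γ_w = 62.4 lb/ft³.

P ≈ 13.1 psi

Head above the cap: Δh = 1143.71 − 1113.39 = 30.32 ft.
P = γΔh/144 = 62.4 × 30.32 / 144 = 13.1 psi.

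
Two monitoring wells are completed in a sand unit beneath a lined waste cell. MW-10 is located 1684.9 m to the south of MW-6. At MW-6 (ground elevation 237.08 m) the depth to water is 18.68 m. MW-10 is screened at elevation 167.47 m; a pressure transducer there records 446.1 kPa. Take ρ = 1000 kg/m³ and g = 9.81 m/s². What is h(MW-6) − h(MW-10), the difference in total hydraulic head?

Δh ≈ 5.46 m

Total head at MW-6: h = 237.08 − 18.68 = 218.40 m.
Pressure head at MW-10: ψ = P/(ρg) = 446.1×1000 / (1000 × 9.81) = 45.47 m.
Total head at MW-10: h = z + ψ = 167.47 + 45.47 = 212.94 m.
Head difference: h(MW-6) − h(MW-10) = 218.40 − 212.94 = 5.46 m.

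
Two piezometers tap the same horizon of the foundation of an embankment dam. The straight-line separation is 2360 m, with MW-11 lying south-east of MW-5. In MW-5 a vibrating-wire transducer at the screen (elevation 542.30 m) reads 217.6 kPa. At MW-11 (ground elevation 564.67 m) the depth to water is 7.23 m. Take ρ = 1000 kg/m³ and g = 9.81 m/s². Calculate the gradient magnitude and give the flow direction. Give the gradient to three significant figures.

Pressure head at MW-5: ψ = P/(ρg) = 217.6×1000 / (1000 × 9.81) = 22.18 m.
Total head at MW-5: h = z + ψ = 542.30 + 22.18 = 564.48 m.
Total head at MW-11: h = 564.67 − 7.23 = 557.44 m.
Head difference: h(MW-5) − h(MW-11) = 564.48 − 557.44 = 7.04 m.
Hydraulic gradient: i = |Δh| / L = 7.04 / 2360 = 0.00298.
Flow is from higher to lower head: from MW-5 toward MW-11, i.e. toward the south-east.

i ≈ 0.00298; groundwater flows toward the south-east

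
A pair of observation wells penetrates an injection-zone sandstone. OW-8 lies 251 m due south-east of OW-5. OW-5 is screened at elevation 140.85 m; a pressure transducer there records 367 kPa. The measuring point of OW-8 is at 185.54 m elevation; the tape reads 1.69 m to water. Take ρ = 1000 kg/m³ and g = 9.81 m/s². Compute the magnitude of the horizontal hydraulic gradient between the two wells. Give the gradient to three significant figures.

i ≈ 0.0223

Pressure head at OW-5: ψ = P/(ρg) = 367×1000 / (1000 × 9.81) = 37.41 m.
Total head at OW-5: h = z + ψ = 140.85 + 37.41 = 178.26 m.
Total head at OW-8: h = 185.54 − 1.69 = 183.85 m.
Head difference: h(OW-5) − h(OW-8) = 178.26 − 183.85 = -5.59 m.
Hydraulic gradient: i = |Δh| / L = 5.59 / 251 = 0.0223.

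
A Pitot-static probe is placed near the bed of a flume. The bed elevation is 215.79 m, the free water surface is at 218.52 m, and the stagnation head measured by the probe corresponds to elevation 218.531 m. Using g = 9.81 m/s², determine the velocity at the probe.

Near the bed, under hydrostatic conditions, the piezometric head (z + ψ) equals the free-surface elevation, 218.52 m.
Velocity head = total − piezometric = 218.531 − 218.52 = 0.011 m.
v = √(2g·h_v) = √(2 × 9.81 × 0.011) = 0.465 m/s.

v ≈ 0.465 m/s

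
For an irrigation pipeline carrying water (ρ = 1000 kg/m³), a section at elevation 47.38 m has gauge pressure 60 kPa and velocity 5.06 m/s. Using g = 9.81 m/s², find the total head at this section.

h ≈ 54.80 m

Pressure head ψ = P/(ρg) = 60×1000 / (1000 × 9.81) = 6.12 m.
Velocity head = v²/(2g) = 5.06² / (2 × 9.81) = 1.305 m.
h = z + ψ + v²/(2g) = 47.38 + 6.12 + 1.305 = 54.80 m.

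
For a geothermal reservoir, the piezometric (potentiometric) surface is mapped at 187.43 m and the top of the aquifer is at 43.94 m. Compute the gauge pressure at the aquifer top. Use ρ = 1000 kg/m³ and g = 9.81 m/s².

P ≈ 1410 kPa

Pressure head at the aquifer top: ψ = h − z = 187.43 − 43.94 = 143.49 m.
P = ρgψ = 1000 × 9.81 × 143.49 = 1407637 Pa ≈ 1410 kPa.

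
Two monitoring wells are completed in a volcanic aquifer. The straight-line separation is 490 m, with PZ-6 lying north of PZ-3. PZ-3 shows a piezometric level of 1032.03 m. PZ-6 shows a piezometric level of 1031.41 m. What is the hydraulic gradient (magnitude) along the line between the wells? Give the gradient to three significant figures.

i ≈ 0.00127

Total head at PZ-3: h = 1032.03 m (water level in the piezometer is the total head).
Total head at PZ-6: h = 1031.41 m (water level in the piezometer is the total head).
Head difference: h(PZ-3) − h(PZ-6) = 1032.03 − 1031.41 = 0.62 m.
Hydraulic gradient: i = |Δh| / L = 0.62 / 490 = 0.00127.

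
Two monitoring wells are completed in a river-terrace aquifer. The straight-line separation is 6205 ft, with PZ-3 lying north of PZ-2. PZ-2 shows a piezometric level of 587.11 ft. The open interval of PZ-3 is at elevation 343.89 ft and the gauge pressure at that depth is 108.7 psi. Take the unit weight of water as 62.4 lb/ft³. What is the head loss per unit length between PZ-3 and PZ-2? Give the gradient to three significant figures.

i ≈ 0.00123 ft/ft

Total head at PZ-2: h = 587.11 ft (water level in the piezometer is the total head).
Pressure head at PZ-3: ψ = 144·P/γ = 144 × 108.7 / 62.4 = 250.85 ft.
Total head at PZ-3: h = z + ψ = 343.89 + 250.85 = 594.74 ft.
Head difference: h(PZ-2) − h(PZ-3) = 587.11 − 594.74 = -7.63 ft.
Hydraulic gradient: i = |Δh| / L = 7.63 / 6205 = 0.00123.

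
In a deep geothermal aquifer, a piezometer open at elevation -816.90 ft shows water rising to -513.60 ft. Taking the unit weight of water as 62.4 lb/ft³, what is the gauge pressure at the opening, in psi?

Pressure head ψ = h − z = -513.60 − (-816.90) = 303.30 ft.
P = γ·ψ / 144 = 62.4 × 303.30 / 144 = 131 psi.

P ≈ 131 psi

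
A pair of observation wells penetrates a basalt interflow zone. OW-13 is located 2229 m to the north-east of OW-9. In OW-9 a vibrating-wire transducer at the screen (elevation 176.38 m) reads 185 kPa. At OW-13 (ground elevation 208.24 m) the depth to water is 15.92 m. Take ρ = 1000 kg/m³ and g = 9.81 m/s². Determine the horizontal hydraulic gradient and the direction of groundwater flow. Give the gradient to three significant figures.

Pressure head at OW-9: ψ = P/(ρg) = 185×1000 / (1000 × 9.81) = 18.86 m.
Total head at OW-9: h = z + ψ = 176.38 + 18.86 = 195.24 m.
Total head at OW-13: h = 208.24 − 15.92 = 192.32 m.
Head difference: h(OW-9) − h(OW-13) = 195.24 − 192.32 = 2.92 m.
Hydraulic gradient: i = |Δh| / L = 2.92 / 2229 = 0.00131.
Flow is from higher to lower head: from OW-9 toward OW-13, i.e. toward the north-east.

i ≈ 0.00131; groundwater flows toward the north-east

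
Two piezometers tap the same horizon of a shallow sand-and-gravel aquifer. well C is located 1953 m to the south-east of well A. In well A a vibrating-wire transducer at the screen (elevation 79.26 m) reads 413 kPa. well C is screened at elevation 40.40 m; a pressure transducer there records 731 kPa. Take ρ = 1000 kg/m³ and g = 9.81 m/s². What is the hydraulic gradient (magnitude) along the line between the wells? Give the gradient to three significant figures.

i ≈ 0.00330

Pressure head at well A: ψ = P/(ρg) = 413×1000 / (1000 × 9.81) = 42.10 m.
Total head at well A: h = z + ψ = 79.26 + 42.10 = 121.36 m.
Pressure head at well C: ψ = P/(ρg) = 731×1000 / (1000 × 9.81) = 74.52 m.
Total head at well C: h = z + ψ = 40.40 + 74.52 = 114.92 m.
Head difference: h(well A) − h(well C) = 121.36 − 114.92 = 6.44 m.
Hydraulic gradient: i = |Δh| / L = 6.44 / 1953 = 0.00330.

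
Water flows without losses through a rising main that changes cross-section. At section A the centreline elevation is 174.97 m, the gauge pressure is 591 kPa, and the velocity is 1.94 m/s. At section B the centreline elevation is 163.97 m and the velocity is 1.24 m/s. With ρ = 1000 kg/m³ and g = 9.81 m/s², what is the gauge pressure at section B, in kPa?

P₂ ≈ 700 kPa

Pressure head at A: ψ₁ = P₁/(ρg) = 591×1000 / (1000 × 9.81) = 60.24 m.
Velocity heads: v₁²/2g = 1.94²/19.62 = 0.192 m; v₂²/2g = 1.24²/19.62 = 0.078 m.
Total head H = z₁ + ψ₁ + v₁²/2g = 174.97 + 60.24 + 0.192 = 235.40 m.
ψ₂ = H − z₂ − v₂²/2g = 235.40 − 163.97 − 0.078 = 71.35 m.
P₂ = ρgψ₂ = 1000 × 9.81 × 71.35 ≈ 700 kPa.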